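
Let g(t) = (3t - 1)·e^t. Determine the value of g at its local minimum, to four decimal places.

-1.5403

By the product rule, g'(t) = (3t + 2)·e^t. Since e^t > 0, the only critical point is t = -2/3.
g''(-2/3) has the same sign as 3 > 0, so this is a local minimum.
g(-2/3) = (-3)·e^(-2/3) ≈ -1.5403.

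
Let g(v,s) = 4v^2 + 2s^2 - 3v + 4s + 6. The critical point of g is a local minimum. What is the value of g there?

55/16

∂g/∂v = 8v - 3 = 0 and ∂g/∂s = 4s + 4 = 0, so (v, s) = (3/8, -1).
The Hessian has g_{vv} = 8, g_{ss} = 4, g_{vs} = 0, giving D = 32 > 0 with g_{vv} > 0, so the point is a local minimum.
g(3/8, -1) = 55/16.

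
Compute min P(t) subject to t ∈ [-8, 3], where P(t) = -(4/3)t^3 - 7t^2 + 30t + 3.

The derivative is -4t^2 - 14t + 30, which vanishes at t = -5 and t = 3/2.
Candidates: P(-8) = -7/3, P(-5) = -466/3, P(3/2) = 111/4, P(3) = -6.
Hence the absolute minimum is -466/3 at t = -5.

-466/3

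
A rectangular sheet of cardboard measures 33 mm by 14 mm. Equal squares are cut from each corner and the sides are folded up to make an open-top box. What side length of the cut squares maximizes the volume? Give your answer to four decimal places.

3.0520

With cut size x, the volume is V(x) = x(33 − 2x)(14 − 2x) for 0 < x < 7.
V'(x) = 12x^2 − 188x + 462. Setting V'(x) = 0 gives x ≈ 3.0520 (the root in (0, 7)).
V''(x) = 24x − 188 is negative there, so this is the maximum; V ≈ 648.1557.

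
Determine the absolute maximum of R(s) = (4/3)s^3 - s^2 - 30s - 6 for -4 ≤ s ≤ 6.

R'(s) = 4s^2 - 2s - 30, which vanishes at s = -5/2 and s = 3.
Compare values at every candidate in [-4, 6]: R(-4) = 38/3; R(-5/2) = 503/12; R(3) = -69; R(6) = 66.
Hence the absolute maximum is 66 at s = 6.

66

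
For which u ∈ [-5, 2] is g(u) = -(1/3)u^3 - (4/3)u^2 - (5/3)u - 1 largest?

-5

g'(u) = -u^2 - (8/3)u - 5/3, which vanishes at u = -5/3 and u = -1.
Evaluating at the critical points and endpoints: g(-5) = 47/3; g(-5/3) = -31/81; g(-1) = -1/3; g(2) = -37/3.
The maximum over the interval is 47/3, attained at u = -5.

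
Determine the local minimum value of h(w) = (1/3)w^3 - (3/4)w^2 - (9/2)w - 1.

h'(w) = w^2 - (3/2)w - 9/2. Setting h'(w) = 0 gives w ∈ {-3/2, 3}.
h''(w) = 2w - 3/2. h''(-3/2) = -9/2 < 0 ⇒ local maximum; h''(3) = 9/2 > 0 ⇒ local minimum.
Thus h has its local minimum at w = 3, with value -49/4.

-49/4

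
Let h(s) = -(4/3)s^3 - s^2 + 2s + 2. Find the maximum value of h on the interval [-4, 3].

Differentiating, h'(s) = -4s^2 - 2s + 2; which vanishes at s = -1 and s = 1/2.
Candidates: h(-4) = 190/3,  h(-1) = 1/3,  h(1/2) = 31/12,  h(3) = -37.
The maximum over the interval is 190/3, attained at s = -4.

190/3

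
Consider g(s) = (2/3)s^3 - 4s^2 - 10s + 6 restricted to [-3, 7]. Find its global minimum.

-182/3

The derivative is 2s^2 - 8s - 10, which vanishes at s = -1 and s = 5.
Evaluating at the critical points and endpoints: g(-3) = -18,  g(-1) = 34/3,  g(5) = -182/3,  g(7) = -94/3.
The minimum over the interval is -182/3, attained at s = 5.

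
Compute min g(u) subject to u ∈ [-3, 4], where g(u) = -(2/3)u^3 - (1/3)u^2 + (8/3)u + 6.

-94/3

Differentiating, g'(u) = -2u^2 - (2/3)u + 8/3; which vanishes at u = -4/3 and u = 1.
Candidates: g(-3) = 13, g(-4/3) = 278/81, g(1) = 23/3, g(4) = -94/3.
The minimum over the interval is -94/3, attained at u = 4.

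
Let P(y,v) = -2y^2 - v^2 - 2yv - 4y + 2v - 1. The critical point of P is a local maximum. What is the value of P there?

∂P/∂y = -4y - 2v - 4 = 0 and ∂P/∂v = -2y - 2v + 2 = 0, so (y, v) = (-3, 4).
The Hessian has P_{yy} = -4, P_{vv} = -2, P_{yv} = -2, giving D = 4 > 0 with P_{yy} < 0, so the point is a local maximum.
P(-3, 4) = 9.

9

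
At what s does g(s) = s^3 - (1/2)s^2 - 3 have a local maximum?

g'(s) = 3s^2 - s = 0 at s = 0, 1/3.
g''(s) = 6s - 1. g''(0) = -1 < 0 ⇒ local maximum; g''(1/3) = 1 > 0 ⇒ local minimum.
So the local maximum value is g(0) = -3.

0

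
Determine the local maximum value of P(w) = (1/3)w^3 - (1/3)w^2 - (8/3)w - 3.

Critical points: P'(w) = w^2 - (2/3)w - 8/3 vanishes at w = -4/3, 2.
Second-derivative test with P''(w) = 2w - 2/3: P''(-4/3) = -10/3 < 0 ⇒ local maximum; P''(2) = 10/3 > 0 ⇒ local minimum.
The local maximum is P(-4/3) = -67/81.

-67/81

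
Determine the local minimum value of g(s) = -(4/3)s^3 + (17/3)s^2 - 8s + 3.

-61/81

Critical points: g'(s) = -4s^2 + (34/3)s - 8 vanishes at s = 4/3, 3/2.
g''(s) = -8s + 34/3. g''(4/3) = 2/3 > 0 ⇒ local minimum; g''(3/2) = -2/3 < 0 ⇒ local maximum.
Thus g has its local minimum at s = 4/3, with value -61/81.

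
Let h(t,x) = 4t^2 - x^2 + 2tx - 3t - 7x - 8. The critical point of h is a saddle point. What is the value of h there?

-3/4

∂h/∂t = 8t + 2x - 3 = 0 and ∂h/∂x = 2t - 2x - 7 = 0, so (t, x) = (1, -5/2).
The Hessian has h_{tt} = 8, h_{xx} = -2, h_{tx} = 2, giving D = -20 < 0, so the point is a saddle point.
h(1, -5/2) = -3/4.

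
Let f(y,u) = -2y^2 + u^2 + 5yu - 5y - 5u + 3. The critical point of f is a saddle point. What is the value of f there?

-17/11

∂f/∂y = -4y + 5u - 5 = 0 and ∂f/∂u = 5y + 2u - 5 = 0, so (y, u) = (5/11, 15/11).
The Hessian has f_{yy} = -4, f_{uu} = 2, f_{yu} = 5, giving D = -33 < 0, so the point is a saddle point.
f(5/11, 15/11) = -17/11.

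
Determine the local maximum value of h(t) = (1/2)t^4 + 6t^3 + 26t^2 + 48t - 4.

h'(t) = 2t^3 + 18t^2 + 52t + 48. Setting h'(t) = 0 gives t ∈ {-4, -3, -2}.
h''(t) = 6t^2 + 36t + 52. h''(-4) = 4 > 0 ⇒ local minimum; h''(-3) = -2 < 0 ⇒ local maximum; h''(-2) = 4 > 0 ⇒ local minimum.
So the local maximum value is h(-3) = -71/2.

-71/2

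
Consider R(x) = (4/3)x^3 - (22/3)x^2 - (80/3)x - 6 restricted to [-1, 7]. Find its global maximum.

12

R'(x) = 4x^2 - (44/3)x - 80/3, whose only zero in [-1, 7] is x = 5.
Evaluating at the critical points and endpoints: R(-1) = 12; R(5) = -156; R(7) = -284/3.
The maximum over the interval is 12, attained at x = -1.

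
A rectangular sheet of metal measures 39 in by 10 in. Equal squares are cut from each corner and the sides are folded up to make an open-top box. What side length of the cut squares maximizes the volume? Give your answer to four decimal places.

2.3191

With cut size x, the volume is V(x) = x(39 − 2x)(10 − 2x) for 0 < x < 5.
V'(x) = 12x^2 − 196x + 390. Setting V'(x) = 0 gives x ≈ 2.3191 (the root in (0, 5)).
V''(x) = 24x − 196 is negative there, so this is the maximum; V ≈ 427.2735.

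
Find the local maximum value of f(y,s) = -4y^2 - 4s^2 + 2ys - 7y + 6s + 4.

∂f/∂y = -8y + 2s - 7 = 0 and ∂f/∂s = 2y - 8s + 6 = 0, so (y, s) = (-11/15, 17/30).
The Hessian has f_{yy} = -8, f_{ss} = -8, f_{ys} = 2, giving D = 60 > 0 with f_{yy} < 0, so the point is a local maximum.
f(-11/15, 17/30) = 124/15.

124/15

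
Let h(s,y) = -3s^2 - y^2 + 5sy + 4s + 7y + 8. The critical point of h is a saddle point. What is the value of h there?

-199/13

∂h/∂s = -6s + 5y + 4 = 0 and ∂h/∂y = 5s - 2y + 7 = 0, so (s, y) = (-43/13, -62/13).
The Hessian has h_{ss} = -6, h_{yy} = -2, h_{sy} = 5, giving D = -13 < 0, so the point is a saddle point.
h(-43/13, -62/13) = -199/13.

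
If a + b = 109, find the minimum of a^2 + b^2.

11881/2

With a + b = 109, a^2 + b^2 = a^2 + (109 − a)^2.
The derivative 2a − 2(109 − a) = 4a − 218 vanishes at a = 109/2; second derivative 4 > 0, a minimum.
The minimum is 2·(109/2)^2 = 11881/2.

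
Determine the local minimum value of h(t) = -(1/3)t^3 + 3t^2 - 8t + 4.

-8/3

h'(t) = -t^2 + 6t - 8 = 0 at t = 2, 4.
h''(t) = -2t + 6. h''(2) = 2 > 0 ⇒ local minimum; h''(4) = -2 < 0 ⇒ local maximum.
Thus h has its local minimum at t = 2, with value -8/3.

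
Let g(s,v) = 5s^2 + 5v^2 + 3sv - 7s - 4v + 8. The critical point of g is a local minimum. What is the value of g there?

∂g/∂s = 10s + 3v - 7 = 0 and ∂g/∂v = 3s + 10v - 4 = 0, so (s, v) = (58/91, 19/91).
The Hessian has g_{ss} = 10, g_{vv} = 10, g_{sv} = 3, giving D = 91 > 0 with g_{ss} > 0, so the point is a local minimum.
g(58/91, 19/91) = 487/91.

487/91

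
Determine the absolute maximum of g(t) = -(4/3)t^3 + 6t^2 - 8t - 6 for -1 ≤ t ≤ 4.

g'(t) = -4t^2 + 12t - 8, which vanishes at t = 1 and t = 2.
Compare values at every candidate in [-1, 4]: g(-1) = 28/3; g(1) = -28/3; g(2) = -26/3; g(4) = -82/3.
So the maximum is g(-1) = 28/3.

28/3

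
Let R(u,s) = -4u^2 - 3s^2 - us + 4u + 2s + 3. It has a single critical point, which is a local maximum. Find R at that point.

∂R/∂u = -8u - s + 4 = 0 and ∂R/∂s = -u - 6s + 2 = 0, so (u, s) = (22/47, 12/47).
The Hessian has R_{uu} = -8, R_{ss} = -6, R_{us} = -1, giving D = 47 > 0 with R_{uu} < 0, so the point is a local maximum.
R(22/47, 12/47) = 197/47.

197/47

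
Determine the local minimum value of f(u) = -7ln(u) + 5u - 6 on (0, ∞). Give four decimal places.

f'(u) = -7/u + 5 = 0 gives u = 7/5.
f''(u) = 7/u², which is positive for u > 0, so this is a local minimum.
f(7/5) = -7·ln(7/5) + 7 - 6 ≈ -1.3553.

-1.3553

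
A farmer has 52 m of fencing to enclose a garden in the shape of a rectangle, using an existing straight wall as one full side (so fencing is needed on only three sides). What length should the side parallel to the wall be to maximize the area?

26

Let the sides perpendicular to the wall have length x and the parallel side y, so 2x + y = 52 and the area is A = xy = x(52 − 2x).
A'(x) = 52 − 4x = 0 gives x = 13, and A''(x) = −4 < 0 confirms a maximum.
Then y = 52 − 2·13 = 26 and A = 338.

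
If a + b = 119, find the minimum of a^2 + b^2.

With a + b = 119, a^2 + b^2 = a^2 + (119 − a)^2.
The derivative 2a − 2(119 − a) = 4a − 238 vanishes at a = 119/2; second derivative 4 > 0, a minimum.
The minimum is 2·(119/2)^2 = 14161/2.

14161/2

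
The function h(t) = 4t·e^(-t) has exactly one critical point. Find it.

1

h'(t) = 4·e^(-t) + (4t)·(-1)·e^(-t) = (-4t + 4)·e^(-t). Since e^(-t) > 0, the only critical point is t = 1.
h''(1) has the same sign as -4 < 0, so this is a local maximum.
h(1) = (4)·e^(-1) ≈ 1.4715.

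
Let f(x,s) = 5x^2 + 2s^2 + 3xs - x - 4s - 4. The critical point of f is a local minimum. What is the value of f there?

∂f/∂x = 10x + 3s - 1 = 0 and ∂f/∂s = 3x + 4s - 4 = 0, so (x, s) = (-8/31, 37/31).
The Hessian has f_{xx} = 10, f_{ss} = 4, f_{xs} = 3, giving D = 31 > 0 with f_{xx} > 0, so the point is a local minimum.
f(-8/31, 37/31) = -194/31.

-194/31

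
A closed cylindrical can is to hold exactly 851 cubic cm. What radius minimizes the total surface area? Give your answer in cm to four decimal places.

5.1355

With radius r and height h, πr²h = 851 so h = 851/(πr²), and S(r) = 2πr² + 2πrh = 2πr² + 2·851/r.
S'(r) = 4πr − 2·851/r² = 0 ⇒ r³ = 851/(2π), so r ≈ 5.1355 and h = 2r ≈ 10.2710.
S''(r) = 4π + 4·851/r³ > 0, so this is the minimum; S ≈ 497.1273.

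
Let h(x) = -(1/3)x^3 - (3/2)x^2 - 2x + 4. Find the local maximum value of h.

29/6

h'(x) = -x^2 - 3x - 2 = 0 at x = -2, -1.
h''(x) = -2x - 3. h''(-2) = 1 > 0 ⇒ local minimum; h''(-1) = -1 < 0 ⇒ local maximum.
So the local maximum value is h(-1) = 29/6.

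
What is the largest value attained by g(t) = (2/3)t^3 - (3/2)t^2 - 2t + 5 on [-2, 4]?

Differentiating, g'(t) = 2t^2 - 3t - 2; which vanishes at t = -1/2 and t = 2.
Candidates: g(-2) = -7/3; g(-1/2) = 133/24; g(2) = 1/3; g(4) = 47/3.
The maximum over the interval is 47/3, attained at t = 4.

47/3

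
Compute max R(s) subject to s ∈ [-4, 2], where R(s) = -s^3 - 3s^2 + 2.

18

R'(s) = -3s^2 - 6s, which vanishes at s = -2 and s = 0.
Compare values at every candidate in [-4, 2]: R(-4) = 18,  R(-2) = -2,  R(0) = 2,  R(2) = -18.
The maximum over the interval is 18, attained at s = -4.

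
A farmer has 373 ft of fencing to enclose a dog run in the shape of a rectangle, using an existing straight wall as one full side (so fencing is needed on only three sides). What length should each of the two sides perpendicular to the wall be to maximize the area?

Let the sides perpendicular to the wall have length x and the parallel side y, so 2x + y = 373 and the area is A = xy = x(373 − 2x).
A'(x) = 373 − 4x = 0 gives x = 373/4, and A''(x) = −4 < 0 confirms a maximum.
Then y = 373 − 2·373/4 = 373/2 and A = 139129/8.

373/4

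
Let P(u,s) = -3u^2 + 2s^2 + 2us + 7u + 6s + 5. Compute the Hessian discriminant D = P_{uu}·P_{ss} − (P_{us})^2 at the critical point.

-28

∂P/∂u = -6u + 2s + 7 = 0 and ∂P/∂s = 2u + 4s + 6 = 0, so (u, s) = (4/7, -25/14).
The Hessian has P_{uu} = -6, P_{ss} = 4, P_{us} = 2, giving D = -28 < 0, so the point is a saddle point.
D = (-6)·(4) − (2)^2 = -28.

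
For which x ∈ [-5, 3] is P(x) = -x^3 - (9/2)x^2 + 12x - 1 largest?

1

P'(x) = -3x^2 - 9x + 12, which vanishes at x = -4 and x = 1.
Compare values at every candidate in [-5, 3]: P(-5) = -97/2, P(-4) = -57, P(1) = 11/2, P(3) = -65/2.
The maximum over the interval is 11/2, attained at x = 1.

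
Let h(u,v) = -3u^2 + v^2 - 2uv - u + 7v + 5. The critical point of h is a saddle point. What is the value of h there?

-5

∂h/∂u = -6u - 2v - 1 = 0 and ∂h/∂v = -2u + 2v + 7 = 0, so (u, v) = (3/4, -11/4).
The Hessian has h_{uu} = -6, h_{vv} = 2, h_{uv} = -2, giving D = -16 < 0, so the point is a saddle point.
h(3/4, -11/4) = -5.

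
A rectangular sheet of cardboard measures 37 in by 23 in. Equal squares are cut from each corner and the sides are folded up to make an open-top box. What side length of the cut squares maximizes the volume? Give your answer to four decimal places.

4.6071

With cut size x, the volume is V(x) = x(37 − 2x)(23 − 2x) for 0 < x < 11.5.
V'(x) = 12x^2 − 240x + 851. Setting V'(x) = 0 gives x ≈ 4.6071 (the root in (0, 11.5)).
V''(x) = 24x − 240 is negative there, so this is the maximum; V ≈ 1764.7473.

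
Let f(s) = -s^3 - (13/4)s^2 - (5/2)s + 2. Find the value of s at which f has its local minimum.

-5/3

f'(s) = -3s^2 - (13/2)s - 5/2 = 0 at s = -5/3, -1/2.
Second-derivative test with f''(s) = -6s - 13/2: f''(-5/3) = 7/2 > 0 ⇒ local minimum; f''(-1/2) = -7/2 < 0 ⇒ local maximum.
The local minimum is f(-5/3) = 191/108.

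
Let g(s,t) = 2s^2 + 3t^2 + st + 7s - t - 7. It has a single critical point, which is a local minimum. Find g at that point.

-317/23

∂g/∂s = 4s + t + 7 = 0 and ∂g/∂t = s + 6t - 1 = 0, so (s, t) = (-43/23, 11/23).
The Hessian has g_{ss} = 4, g_{tt} = 6, g_{st} = 1, giving D = 23 > 0 with g_{ss} > 0, so the point is a local minimum.
g(-43/23, 11/23) = -317/23.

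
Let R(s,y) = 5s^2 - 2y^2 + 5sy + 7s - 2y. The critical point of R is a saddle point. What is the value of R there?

-8/65

∂R/∂s = 10s + 5y + 7 = 0 and ∂R/∂y = 5s - 4y - 2 = 0, so (s, y) = (-18/65, -11/13).
The Hessian has R_{ss} = 10, R_{yy} = -4, R_{sy} = 5, giving D = -65 < 0, so the point is a saddle point.
R(-18/65, -11/13) = -8/65.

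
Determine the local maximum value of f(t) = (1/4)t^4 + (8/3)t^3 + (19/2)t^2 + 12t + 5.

f'(t) = t^3 + 8t^2 + 19t + 12. Setting f'(t) = 0 gives t ∈ {-4, -3, -1}.
Second-derivative test with f''(t) = 3t^2 + 16t + 19: f''(-4) = 3 > 0 ⇒ local minimum; f''(-3) = -2 < 0 ⇒ local maximum; f''(-1) = 6 > 0 ⇒ local minimum.
The local maximum is f(-3) = 11/4.

11/4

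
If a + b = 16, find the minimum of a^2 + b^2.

With a + b = 16, a^2 + b^2 = a^2 + (16 − a)^2.
The derivative 2a − 2(16 − a) = 4a − 32 vanishes at a = 8; second derivative 4 > 0, a minimum.
The minimum is 2·(8)^2 = 128.

128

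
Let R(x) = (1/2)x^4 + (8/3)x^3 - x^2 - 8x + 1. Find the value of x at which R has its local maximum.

-1

R'(x) = 2x^3 + 8x^2 - 2x - 8 = 0 at x = -4, -1, 1.
R''(x) = 6x^2 + 16x - 2. R''(-4) = 30 > 0 ⇒ local minimum; R''(-1) = -12 < 0 ⇒ local maximum; R''(1) = 20 > 0 ⇒ local minimum.
The local maximum is R(-1) = 35/6.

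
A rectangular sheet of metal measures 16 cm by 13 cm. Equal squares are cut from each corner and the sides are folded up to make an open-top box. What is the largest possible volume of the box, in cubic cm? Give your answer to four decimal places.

220.4300

With cut size x, the volume is V(x) = x(16 − 2x)(13 − 2x) for 0 < x < 6.5.
V'(x) = 12x^2 − 116x + 208. Setting V'(x) = 0 gives x ≈ 2.3782 (the root in (0, 6.5)).
V''(x) = 24x − 116 is negative there, so this is the maximum; V ≈ 220.4300.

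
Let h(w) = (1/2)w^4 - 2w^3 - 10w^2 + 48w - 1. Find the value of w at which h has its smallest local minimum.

h'(w) = 2w^3 - 6w^2 - 20w + 48 = 0 at w = -3, 2, 4.
Since h''(w) = 6w^2 - 12w - 20, we get h''(-3) = 70 > 0 ⇒ local minimum; h''(2) = -20 < 0 ⇒ local maximum; h''(4) = 28 > 0 ⇒ local minimum.
So the smallest local minimum value is h(-3) = -281/2.

-3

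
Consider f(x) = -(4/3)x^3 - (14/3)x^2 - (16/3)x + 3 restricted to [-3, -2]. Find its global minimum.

f'(x) = -4x^2 - (28/3)x - 16/3, which has no zeros in [-3, -2].
Candidates: f(-3) = 13; f(-2) = 17/3.
The minimum over the interval is 17/3, attained at x = -2.

17/3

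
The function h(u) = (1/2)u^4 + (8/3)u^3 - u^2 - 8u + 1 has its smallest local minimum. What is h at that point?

-77/3

h'(u) = 2u^3 + 8u^2 - 2u - 8. Setting h'(u) = 0 gives u ∈ {-4, -1, 1}.
Second-derivative test with h''(u) = 6u^2 + 16u - 2: h''(-4) = 30 > 0 ⇒ local minimum; h''(-1) = -12 < 0 ⇒ local maximum; h''(1) = 20 > 0 ⇒ local minimum.
So the smallest local minimum value is h(-4) = -77/3.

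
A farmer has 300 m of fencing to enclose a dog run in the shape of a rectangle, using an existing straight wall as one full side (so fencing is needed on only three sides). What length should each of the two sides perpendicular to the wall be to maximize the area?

Let the sides perpendicular to the wall have length x and the parallel side y, so 2x + y = 300 and the area is A = xy = x(300 − 2x).
A'(x) = 300 − 4x = 0 gives x = 75, and A''(x) = −4 < 0 confirms a maximum.
Then y = 300 − 2·75 = 150 and A = 11250.

75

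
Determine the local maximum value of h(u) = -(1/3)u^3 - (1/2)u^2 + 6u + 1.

h'(u) = -u^2 - u + 6. Setting h'(u) = 0 gives u ∈ {-3, 2}.
h''(u) = -2u - 1. h''(-3) = 5 > 0 ⇒ local minimum; h''(2) = -5 < 0 ⇒ local maximum.
Thus h has its local maximum at u = 2, with value 25/3.

25/3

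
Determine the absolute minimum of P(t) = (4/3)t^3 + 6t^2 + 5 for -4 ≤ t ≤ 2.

The derivative is 4t^2 + 12t, which vanishes at t = -3 and t = 0.
Compare values at every candidate in [-4, 2]: P(-4) = 47/3,  P(-3) = 23,  P(0) = 5,  P(2) = 119/3.
So the minimum is P(0) = 5.

5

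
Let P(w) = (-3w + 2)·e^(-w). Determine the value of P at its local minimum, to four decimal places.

P'(w) = (-3)·e^(-w) + (-3w + 2)·(-1)·e^(-w) = (3w - 5)·e^(-w). Since e^(-w) > 0, the only critical point is w = 5/3.
P''(5/3) has the same sign as 3 > 0, so this is a local minimum.
P(5/3) = (-3)·e^(-5/3) ≈ -0.5666.

-0.5666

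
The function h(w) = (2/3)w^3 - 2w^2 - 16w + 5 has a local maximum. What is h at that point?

71/3

h'(w) = 2w^2 - 4w - 16. Setting h'(w) = 0 gives w ∈ {-2, 4}.
h''(w) = 4w - 4. h''(-2) = -12 < 0 ⇒ local maximum; h''(4) = 12 > 0 ⇒ local minimum.
The local maximum is h(-2) = 71/3.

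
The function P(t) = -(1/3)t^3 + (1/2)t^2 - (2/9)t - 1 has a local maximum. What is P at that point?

Critical points: P'(t) = -t^2 + t - 2/9 vanishes at t = 1/3, 2/3.
Since P''(t) = -2t + 1, we get P''(1/3) = 1/3 > 0 ⇒ local minimum; P''(2/3) = -1/3 < 0 ⇒ local maximum.
So the local maximum value is P(2/3) = -83/81.

-83/81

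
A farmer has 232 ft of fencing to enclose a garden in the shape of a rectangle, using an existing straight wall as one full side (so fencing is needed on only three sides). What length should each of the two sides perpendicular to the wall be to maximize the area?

Let the sides perpendicular to the wall have length x and the parallel side y, so 2x + y = 232 and the area is A = xy = x(232 − 2x).
A'(x) = 232 − 4x = 0 gives x = 58, and A''(x) = −4 < 0 confirms a maximum.
Then y = 232 − 2·58 = 116 and A = 6728.

58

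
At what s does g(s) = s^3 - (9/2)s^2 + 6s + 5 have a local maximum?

1

Critical points: g'(s) = 3s^2 - 9s + 6 vanishes at s = 1, 2.
Second-derivative test with g''(s) = 6s - 9: g''(1) = -3 < 0 ⇒ local maximum; g''(2) = 3 > 0 ⇒ local minimum.
Thus g has its local maximum at s = 1, with value 15/2.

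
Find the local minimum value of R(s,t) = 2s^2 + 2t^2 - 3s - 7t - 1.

-33/4

∂R/∂s = 4s - 3 = 0 and ∂R/∂t = 4t - 7 = 0, so (s, t) = (3/4, 7/4).
The Hessian has R_{ss} = 4, R_{tt} = 4, R_{st} = 0, giving D = 16 > 0 with R_{ss} > 0, so the point is a local minimum.
R(3/4, 7/4) = -33/4.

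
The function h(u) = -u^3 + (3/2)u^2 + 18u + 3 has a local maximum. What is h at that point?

87/2

h'(u) = -3u^2 + 3u + 18 = 0 at u = -2, 3.
h''(u) = -6u + 3. h''(-2) = 15 > 0 ⇒ local minimum; h''(3) = -15 < 0 ⇒ local maximum.
So the local maximum value is h(3) = 87/2.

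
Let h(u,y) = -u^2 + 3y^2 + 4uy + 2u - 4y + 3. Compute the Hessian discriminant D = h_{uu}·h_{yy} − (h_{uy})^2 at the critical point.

-28

∂h/∂u = -2u + 4y + 2 = 0 and ∂h/∂y = 4u + 6y - 4 = 0, so (u, y) = (1, 0).
The Hessian has h_{uu} = -2, h_{yy} = 6, h_{uy} = 4, giving D = -28 < 0, so the point is a saddle point.
D = (-2)·(6) − (4)^2 = -28.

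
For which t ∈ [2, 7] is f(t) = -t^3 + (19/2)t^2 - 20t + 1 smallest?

7

f'(t) = -3t^2 + 19t - 20, whose only zero in [2, 7] is t = 5.
Compare values at every candidate in [2, 7]: f(2) = -9; f(5) = 27/2; f(7) = -33/2.
The minimum over the interval is -33/2, attained at t = 7.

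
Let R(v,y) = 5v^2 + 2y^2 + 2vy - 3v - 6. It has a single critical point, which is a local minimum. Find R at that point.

-13/2

∂R/∂v = 10v + 2y - 3 = 0 and ∂R/∂y = 2v + 4y = 0, so (v, y) = (1/3, -1/6).
The Hessian has R_{vv} = 10, R_{yy} = 4, R_{vy} = 2, giving D = 36 > 0 with R_{vv} > 0, so the point is a local minimum.
R(1/3, -1/6) = -13/2.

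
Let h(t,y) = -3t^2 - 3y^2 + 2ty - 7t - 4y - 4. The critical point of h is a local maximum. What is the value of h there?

∂h/∂t = -6t + 2y - 7 = 0 and ∂h/∂y = 2t - 6y - 4 = 0, so (t, y) = (-25/16, -19/16).
The Hessian has h_{tt} = -6, h_{yy} = -6, h_{ty} = 2, giving D = 32 > 0 with h_{tt} < 0, so the point is a local maximum.
h(-25/16, -19/16) = 123/32.

123/32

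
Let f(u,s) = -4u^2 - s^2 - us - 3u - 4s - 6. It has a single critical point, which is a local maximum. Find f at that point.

-29/15

∂f/∂u = -8u - s - 3 = 0 and ∂f/∂s = -u - 2s - 4 = 0, so (u, s) = (-2/15, -29/15).
The Hessian has f_{uu} = -8, f_{ss} = -2, f_{us} = -1, giving D = 15 > 0 with f_{uu} < 0, so the point is a local maximum.
f(-2/15, -29/15) = -29/15.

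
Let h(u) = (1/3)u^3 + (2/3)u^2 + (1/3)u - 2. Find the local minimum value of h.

-166/81

h'(u) = u^2 + (4/3)u + 1/3. Setting h'(u) = 0 gives u ∈ {-1, -1/3}.
h''(u) = 2u + 4/3. h''(-1) = -2/3 < 0 ⇒ local maximum; h''(-1/3) = 2/3 > 0 ⇒ local minimum.
Thus h has its local minimum at u = -1/3, with value -166/81.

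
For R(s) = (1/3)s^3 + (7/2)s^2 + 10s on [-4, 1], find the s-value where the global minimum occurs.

The derivative is s^2 + 7s + 10, whose only zero in [-4, 1] is s = -2.
Candidates: R(-4) = -16/3,  R(-2) = -26/3,  R(1) = 83/6.
The minimum over the interval is -26/3, attained at s = -2.

-2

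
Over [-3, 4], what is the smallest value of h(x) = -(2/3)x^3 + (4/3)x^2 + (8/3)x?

The derivative is -2x^2 + (8/3)x + 8/3, which vanishes at x = -2/3 and x = 2.
Evaluating at the critical points and endpoints: h(-3) = 22; h(-2/3) = -80/81; h(2) = 16/3; h(4) = -32/3.
Hence the absolute minimum is -32/3 at x = 4.

-32/3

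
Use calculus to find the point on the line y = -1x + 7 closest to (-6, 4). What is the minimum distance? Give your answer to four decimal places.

6.3640

Minimize D(x)^2 = (x + 6)^2 + (-x + 3)^2.
d/dx[D^2] = 2(x + 6) + 2·(-1)·(-x + 3) = 0 ⇒ x = -3/2.
Then y = 17/2 and the distance is √(81/2) ≈ 6.3640.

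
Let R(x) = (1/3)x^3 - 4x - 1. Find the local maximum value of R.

13/3

Critical points: R'(x) = x^2 - 4 vanishes at x = -2, 2.
Since R''(x) = 2x, we get R''(-2) = -4 < 0 ⇒ local maximum; R''(2) = 4 > 0 ⇒ local minimum.
Thus R has its local maximum at x = -2, with value 13/3.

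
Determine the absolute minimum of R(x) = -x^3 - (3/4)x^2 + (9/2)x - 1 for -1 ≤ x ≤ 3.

The derivative is -3x^2 - (3/2)x + 9/2, whose only zero in [-1, 3] is x = 1.
Compare values at every candidate in [-1, 3]: R(-1) = -21/4,  R(1) = 7/4,  R(3) = -85/4.
The minimum over the interval is -85/4, attained at x = 3.

-85/4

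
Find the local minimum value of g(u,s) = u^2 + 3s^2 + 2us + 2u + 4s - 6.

∂g/∂u = 2u + 2s + 2 = 0 and ∂g/∂s = 2u + 6s + 4 = 0, so (u, s) = (-1/2, -1/2).
The Hessian has g_{uu} = 2, g_{ss} = 6, g_{us} = 2, giving D = 8 > 0 with g_{uu} > 0, so the point is a local minimum.
g(-1/2, -1/2) = -15/2.

-15/2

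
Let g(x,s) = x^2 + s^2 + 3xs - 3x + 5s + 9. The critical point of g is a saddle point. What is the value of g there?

124/5

∂g/∂x = 2x + 3s - 3 = 0 and ∂g/∂s = 3x + 2s + 5 = 0, so (x, s) = (-21/5, 19/5).
The Hessian has g_{xx} = 2, g_{ss} = 2, g_{xs} = 3, giving D = -5 < 0, so the point is a saddle point.
g(-21/5, 19/5) = 124/5.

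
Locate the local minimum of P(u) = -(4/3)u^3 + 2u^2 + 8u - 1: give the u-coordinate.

P'(u) = -4u^2 + 4u + 8. Setting P'(u) = 0 gives u ∈ {-1, 2}.
Second-derivative test with P''(u) = -8u + 4: P''(-1) = 12 > 0 ⇒ local minimum; P''(2) = -12 < 0 ⇒ local maximum.
Thus P has its local minimum at u = -1, with value -17/3.

-1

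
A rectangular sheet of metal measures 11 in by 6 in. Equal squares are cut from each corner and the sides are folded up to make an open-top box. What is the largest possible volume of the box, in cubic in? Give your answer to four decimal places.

With cut size x, the volume is V(x) = x(11 − 2x)(6 − 2x) for 0 < x < 3.
V'(x) = 12x^2 − 68x + 66. Setting V'(x) = 0 gives x ≈ 1.2434 (the root in (0, 3)).
V''(x) = 24x − 68 is negative there, so this is the maximum; V ≈ 37.1883.

37.1883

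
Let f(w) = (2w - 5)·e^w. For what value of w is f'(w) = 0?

3/2

By the product rule, f'(w) = (2w - 3)·e^w. Since e^w > 0, the only critical point is w = 3/2.
f''(3/2) has the same sign as 2 > 0, so this is a local minimum.
f(3/2) = (-2)·e^(3/2) ≈ -8.9634.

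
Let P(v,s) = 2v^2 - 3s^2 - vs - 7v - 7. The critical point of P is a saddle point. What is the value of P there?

-322/25

∂P/∂v = 4v - s - 7 = 0 and ∂P/∂s = -v - 6s = 0, so (v, s) = (42/25, -7/25).
The Hessian has P_{vv} = 4, P_{ss} = -6, P_{vs} = -1, giving D = -25 < 0, so the point is a saddle point.
P(42/25, -7/25) = -322/25.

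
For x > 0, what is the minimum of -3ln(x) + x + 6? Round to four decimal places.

5.7042

h'(x) = -3/x + 1 = 0 gives x = 3.
h''(x) = 3/x², which is positive for x > 0, so this is a local minimum.
h(3) = -3·ln(3) + 3 + 6 ≈ 5.7042.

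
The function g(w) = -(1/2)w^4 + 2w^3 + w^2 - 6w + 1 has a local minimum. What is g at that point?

-5/2

g'(w) = -2w^3 + 6w^2 + 2w - 6. Setting g'(w) = 0 gives w ∈ {-1, 1, 3}.
Second-derivative test with g''(w) = -6w^2 + 12w + 2: g''(-1) = -16 < 0 ⇒ local maximum; g''(1) = 8 > 0 ⇒ local minimum; g''(3) = -16 < 0 ⇒ local maximum.
So the local minimum value is g(1) = -5/2.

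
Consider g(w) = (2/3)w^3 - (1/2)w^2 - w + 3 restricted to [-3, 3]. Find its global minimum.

-33/2

Differentiating, g'(w) = 2w^2 - w - 1; which vanishes at w = -1/2 and w = 1.
Compare values at every candidate in [-3, 3]: g(-3) = -33/2,  g(-1/2) = 79/24,  g(1) = 13/6,  g(3) = 27/2.
Hence the absolute minimum is -33/2 at w = -3.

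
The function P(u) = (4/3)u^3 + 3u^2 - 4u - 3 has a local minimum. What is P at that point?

-49/12

Critical points: P'(u) = 4u^2 + 6u - 4 vanishes at u = -2, 1/2.
Since P''(u) = 8u + 6, we get P''(-2) = -10 < 0 ⇒ local maximum; P''(1/2) = 10 > 0 ⇒ local minimum.
Thus P has its local minimum at u = 1/2, with value -49/12.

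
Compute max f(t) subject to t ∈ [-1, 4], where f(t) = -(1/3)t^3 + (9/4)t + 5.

29/4

f'(t) = -t^2 + 9/4, whose only zero in [-1, 4] is t = 3/2.
Candidates: f(-1) = 37/12; f(3/2) = 29/4; f(4) = -22/3.
The maximum over the interval is 29/4, attained at t = 3/2.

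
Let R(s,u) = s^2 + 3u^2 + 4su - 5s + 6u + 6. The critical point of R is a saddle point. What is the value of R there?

∂R/∂s = 2s + 4u - 5 = 0 and ∂R/∂u = 4s + 6u + 6 = 0, so (s, u) = (-27/2, 8).
The Hessian has R_{ss} = 2, R_{uu} = 6, R_{su} = 4, giving D = -4 < 0, so the point is a saddle point.
R(-27/2, 8) = 255/4.

255/4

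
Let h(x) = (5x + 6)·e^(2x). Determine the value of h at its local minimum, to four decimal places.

h'(x) = 5·e^(2x) + (5x + 6)·2·e^(2x) = (10x + 17)·e^(2x). Since e^(2x) > 0, the only critical point is x = -17/10.
h''(-17/10) has the same sign as 10 > 0, so this is a local minimum.
h(-17/10) = (-5/2)·e^(-17/5) ≈ -0.0834.

-0.0834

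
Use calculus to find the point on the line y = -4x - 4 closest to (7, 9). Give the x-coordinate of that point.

Minimize D(x)^2 = (x - 7)^2 + (-4x - 13)^2.
d/dx[D^2] = 2(x - 7) + 2·(-4)·(-4x - 13) = 0 ⇒ x = -45/17.
Then y = 112/17 and the distance is √(1681/17) ≈ 9.9440.

-45/17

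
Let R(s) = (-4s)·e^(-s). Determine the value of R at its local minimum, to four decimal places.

-1.4715

By the product rule, R'(s) = (4s - 4)·e^(-s). Since e^(-s) > 0, the only critical point is s = 1.
R''(1) has the same sign as 4 > 0, so this is a local minimum.
R(1) = (-4)·e^(-1) ≈ -1.4715.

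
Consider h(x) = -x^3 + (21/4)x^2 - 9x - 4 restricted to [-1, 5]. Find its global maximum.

Differentiating, h'(x) = -3x^2 + (21/2)x - 9; which vanishes at x = 3/2 and x = 2.
Compare values at every candidate in [-1, 5]: h(-1) = 45/4; h(3/2) = -145/16; h(2) = -9; h(5) = -171/4.
Hence the absolute maximum is 45/4 at x = -1.

45/4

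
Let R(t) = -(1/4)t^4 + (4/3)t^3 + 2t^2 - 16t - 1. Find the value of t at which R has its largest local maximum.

R'(t) = -t^3 + 4t^2 + 4t - 16. Setting R'(t) = 0 gives t ∈ {-2, 2, 4}.
R''(t) = -3t^2 + 8t + 4. R''(-2) = -24 < 0 ⇒ local maximum; R''(2) = 8 > 0 ⇒ local minimum; R''(4) = -12 < 0 ⇒ local maximum.
The largest local maximum is R(-2) = 73/3.

-2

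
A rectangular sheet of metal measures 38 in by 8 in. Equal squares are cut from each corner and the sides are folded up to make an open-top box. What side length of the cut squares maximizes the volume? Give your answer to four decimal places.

With cut size x, the volume is V(x) = x(38 − 2x)(8 − 2x) for 0 < x < 4.
V'(x) = 12x^2 − 184x + 304. Setting V'(x) = 0 gives x ≈ 1.8835 (the root in (0, 4)).
V''(x) = 24x − 184 is negative there, so this is the maximum; V ≈ 272.9348.

1.8835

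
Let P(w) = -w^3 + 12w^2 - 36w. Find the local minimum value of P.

-32

Critical points: P'(w) = -3w^2 + 24w - 36 vanishes at w = 2, 6.
Since P''(w) = -6w + 24, we get P''(2) = 12 > 0 ⇒ local minimum; P''(6) = -12 < 0 ⇒ local maximum.
So the local minimum value is P(2) = -32.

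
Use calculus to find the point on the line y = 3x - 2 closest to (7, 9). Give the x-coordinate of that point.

4

Minimize D(x)^2 = (x - 7)^2 + (3x - 11)^2.
d/dx[D^2] = 2(x - 7) + 2·3·(3x - 11) = 0 ⇒ x = 4.
Then y = 10 and the distance is √(10) ≈ 3.1623.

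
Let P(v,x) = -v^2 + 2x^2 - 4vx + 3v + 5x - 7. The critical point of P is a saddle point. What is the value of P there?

∂P/∂v = -2v - 4x + 3 = 0 and ∂P/∂x = -4v + 4x + 5 = 0, so (v, x) = (4/3, 1/12).
The Hessian has P_{vv} = -2, P_{xx} = 4, P_{vx} = -4, giving D = -24 < 0, so the point is a saddle point.
P(4/3, 1/12) = -115/24.

-115/24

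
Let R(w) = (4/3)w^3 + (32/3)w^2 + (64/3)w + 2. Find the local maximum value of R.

R'(w) = 4w^2 + (64/3)w + 64/3 = 0 at w = -4, -4/3.
Second-derivative test with R''(w) = 8w + 64/3: R''(-4) = -32/3 < 0 ⇒ local maximum; R''(-4/3) = 32/3 > 0 ⇒ local minimum.
Thus R has its local maximum at w = -4, with value 2.

2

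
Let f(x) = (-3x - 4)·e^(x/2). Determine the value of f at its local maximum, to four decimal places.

f'(x) = (-3)·e^(x/2) + (-3x - 4)·(1/2)·e^(x/2) = (-(3/2)x - 5)·e^(x/2). Since e^(x/2) > 0, the only critical point is x = -10/3.
f''(-10/3) has the same sign as -3/2 < 0, so this is a local maximum.
f(-10/3) = (6)·e^(-5/3) ≈ 1.1333.

1.1333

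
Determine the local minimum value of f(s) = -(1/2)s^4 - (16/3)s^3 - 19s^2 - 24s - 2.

5/2

Critical points: f'(s) = -2s^3 - 16s^2 - 38s - 24 vanishes at s = -4, -3, -1.
Since f''(s) = -6s^2 - 32s - 38, we get f''(-4) = -6 < 0 ⇒ local maximum; f''(-3) = 4 > 0 ⇒ local minimum; f''(-1) = -12 < 0 ⇒ local maximum.
Thus f has its local minimum at s = -3, with value 5/2.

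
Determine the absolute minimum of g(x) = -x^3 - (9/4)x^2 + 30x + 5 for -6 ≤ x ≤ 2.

g'(x) = -3x^2 - (9/2)x + 30, whose only zero in [-6, 2] is x = -4.
Evaluating at the critical points and endpoints: g(-6) = -40, g(-4) = -87, g(2) = 48.
So the minimum is g(-4) = -87.

-87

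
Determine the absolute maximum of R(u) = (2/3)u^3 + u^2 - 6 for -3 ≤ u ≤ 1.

-13/3

Differentiating, R'(u) = 2u^2 + 2u; which vanishes at u = -1 and u = 0.
Evaluating at the critical points and endpoints: R(-3) = -15; R(-1) = -17/3; R(0) = -6; R(1) = -13/3.
Hence the absolute maximum is -13/3 at u = 1.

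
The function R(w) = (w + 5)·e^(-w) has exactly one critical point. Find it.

-4

Differentiating with the product rule gives R'(w) = (-w - 4)·e^(-w). Since e^(-w) > 0, the only critical point is w = -4.
R''(-4) has the same sign as -1 < 0, so this is a local maximum.
R(-4) = (1)·e^(4) ≈ 54.5982.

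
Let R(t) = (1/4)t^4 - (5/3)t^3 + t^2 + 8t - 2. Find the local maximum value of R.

26/3

Critical points: R'(t) = t^3 - 5t^2 + 2t + 8 vanishes at t = -1, 2, 4.
Since R''(t) = 3t^2 - 10t + 2, we get R''(-1) = 15 > 0 ⇒ local minimum; R''(2) = -6 < 0 ⇒ local maximum; R''(4) = 10 > 0 ⇒ local minimum.
So the local maximum value is R(2) = 26/3.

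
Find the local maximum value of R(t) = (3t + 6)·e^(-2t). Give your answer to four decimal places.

30.1283

By the product rule, R'(t) = (-6t - 9)·e^(-2t). Since e^(-2t) > 0, the only critical point is t = -3/2.
R''(-3/2) has the same sign as -6 < 0, so this is a local maximum.
R(-3/2) = (3/2)·e^(3) ≈ 30.1283.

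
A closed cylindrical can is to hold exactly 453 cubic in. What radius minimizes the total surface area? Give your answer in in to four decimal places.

With radius r and height h, πr²h = 453 so h = 453/(πr²), and S(r) = 2πr² + 2πrh = 2πr² + 2·453/r.
S'(r) = 4πr − 2·453/r² = 0 ⇒ r³ = 453/(2π), so r ≈ 4.1620 and h = 2r ≈ 8.3241.
S''(r) = 4π + 4·453/r³ > 0, so this is the minimum; S ≈ 326.5227.

4.1620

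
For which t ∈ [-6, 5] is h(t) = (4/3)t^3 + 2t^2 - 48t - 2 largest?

-4

h'(t) = 4t^2 + 4t - 48, which vanishes at t = -4 and t = 3.
Compare values at every candidate in [-6, 5]: h(-6) = 70; h(-4) = 410/3; h(3) = -92; h(5) = -76/3.
Hence the absolute maximum is 410/3 at t = -4.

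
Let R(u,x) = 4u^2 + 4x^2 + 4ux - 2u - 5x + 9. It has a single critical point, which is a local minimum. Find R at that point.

89/12

∂R/∂u = 8u + 4x - 2 = 0 and ∂R/∂x = 4u + 8x - 5 = 0, so (u, x) = (-1/12, 2/3).
The Hessian has R_{uu} = 8, R_{xx} = 8, R_{ux} = 4, giving D = 48 > 0 with R_{uu} > 0, so the point is a local minimum.
R(-1/12, 2/3) = 89/12.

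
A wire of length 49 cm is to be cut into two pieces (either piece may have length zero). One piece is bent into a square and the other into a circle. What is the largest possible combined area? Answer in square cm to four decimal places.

Let x be the length used for the square. Square side x/4; circle radius (49−x)/(2π).
A(x) = (x/4)² + π·((49−x)/(2π))² = x²/16 + (49−x)²/(4π) for 0 ≤ x ≤ 49. A'(x) = x/8 − (49−x)/(2π) = 0 gives x = 4·49/(π+4) ≈ 27.4449.
A'' > 0, so the interior critical point is a minimum; the maximum is at an endpoint. A(0) = 191.0655 and A(49) = 150.0625, so the largest area is 191.0655.

191.0655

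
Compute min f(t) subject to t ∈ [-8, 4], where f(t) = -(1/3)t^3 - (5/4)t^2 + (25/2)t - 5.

f'(t) = -t^2 - (5/2)t + 25/2, which vanishes at t = -5 and t = 5/2.
Evaluating at the critical points and endpoints: f(-8) = -43/3, f(-5) = -685/12, f(5/2) = 635/48, f(4) = 11/3.
Hence the absolute minimum is -685/12 at t = -5.

-685/12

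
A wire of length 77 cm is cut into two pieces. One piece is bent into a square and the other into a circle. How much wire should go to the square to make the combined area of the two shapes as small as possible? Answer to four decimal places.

43.1276

Let x be the length used for the square. Square side x/4; circle radius (77−x)/(2π).
A(x) = (x/4)² + π·((77−x)/(2π))² = x²/16 + (77−x)²/(4π) for 0 ≤ x ≤ 77. A'(x) = x/8 − (77−x)/(2π) = 0 gives x = 4·77/(π+4) ≈ 43.1276.
A'' = 1/8 + 1/(2π) > 0, so this gives the minimum combined area; x ≈ 43.1276 cm to the square.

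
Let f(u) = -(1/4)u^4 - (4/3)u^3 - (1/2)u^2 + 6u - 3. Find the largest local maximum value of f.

11/12

Critical points: f'(u) = -u^3 - 4u^2 - u + 6 vanishes at u = -3, -2, 1.
Since f''(u) = -3u^2 - 8u - 1, we get f''(-3) = -4 < 0 ⇒ local maximum; f''(-2) = 3 > 0 ⇒ local minimum; f''(1) = -12 < 0 ⇒ local maximum.
Thus f has its largest local maximum at u = 1, with value 11/12.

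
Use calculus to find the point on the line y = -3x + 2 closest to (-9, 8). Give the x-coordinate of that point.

Minimize D(x)^2 = (x + 9)^2 + (-3x - 6)^2.
d/dx[D^2] = 2(x + 9) + 2·(-3)·(-3x - 6) = 0 ⇒ x = -27/10.
Then y = 101/10 and the distance is √(441/10) ≈ 6.6408.

-27/10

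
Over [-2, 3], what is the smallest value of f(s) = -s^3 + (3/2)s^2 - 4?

Differentiating, f'(s) = -3s^2 + 3s; which vanishes at s = 0 and s = 1.
Compare values at every candidate in [-2, 3]: f(-2) = 10, f(0) = -4, f(1) = -7/2, f(3) = -35/2.
So the minimum is f(3) = -35/2.

-35/2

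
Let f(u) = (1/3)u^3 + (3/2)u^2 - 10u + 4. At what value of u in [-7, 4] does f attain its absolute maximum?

-5

The derivative is u^2 + 3u - 10, which vanishes at u = -5 and u = 2.
Evaluating at the critical points and endpoints: f(-7) = 199/6, f(-5) = 299/6, f(2) = -22/3, f(4) = 28/3.
So the maximum is f(-5) = 299/6.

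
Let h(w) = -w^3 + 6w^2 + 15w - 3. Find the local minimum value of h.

-11

h'(w) = -3w^2 + 12w + 15. Setting h'(w) = 0 gives w ∈ {-1, 5}.
Since h''(w) = -6w + 12, we get h''(-1) = 18 > 0 ⇒ local minimum; h''(5) = -18 < 0 ⇒ local maximum.
The local minimum is h(-1) = -11.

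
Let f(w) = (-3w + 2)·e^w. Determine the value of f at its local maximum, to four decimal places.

Differentiating with the product rule gives f'(w) = (-3w - 1)·e^w. Since e^w > 0, the only critical point is w = -1/3.
f''(-1/3) has the same sign as -3 < 0, so this is a local maximum.
f(-1/3) = (3)·e^(-1/3) ≈ 2.1496.

2.1496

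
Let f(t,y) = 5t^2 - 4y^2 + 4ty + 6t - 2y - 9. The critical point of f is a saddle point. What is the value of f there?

∂f/∂t = 10t + 4y + 6 = 0 and ∂f/∂y = 4t - 8y - 2 = 0, so (t, y) = (-5/12, -11/24).
The Hessian has f_{tt} = 10, f_{yy} = -8, f_{ty} = 4, giving D = -96 < 0, so the point is a saddle point.
f(-5/12, -11/24) = -235/24.

-235/24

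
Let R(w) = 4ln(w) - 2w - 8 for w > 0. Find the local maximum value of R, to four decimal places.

R'(w) = 4/w − 2 = 0 gives w = 2.
R''(w) = -4/w², which is negative for w > 0, so this is a local maximum.
R(2) = 4·ln(2) - 4 - 8 ≈ -9.2274.

-9.2274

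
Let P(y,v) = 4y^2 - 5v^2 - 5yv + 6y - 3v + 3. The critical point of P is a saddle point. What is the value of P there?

∂P/∂y = 8y - 5v + 6 = 0 and ∂P/∂v = -5y - 10v - 3 = 0, so (y, v) = (-5/7, 2/35).
The Hessian has P_{yy} = 8, P_{vv} = -10, P_{yv} = -5, giving D = -105 < 0, so the point is a saddle point.
P(-5/7, 2/35) = 27/35.

27/35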